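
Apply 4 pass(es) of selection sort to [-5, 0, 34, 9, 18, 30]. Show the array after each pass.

Pass 1: Select minimum -5 at index 0, swap -> [-5, 0, 34, 9, 18, 30]
Pass 2: Select minimum 0 at index 1, swap -> [-5, 0, 34, 9, 18, 30]
Pass 3: Select minimum 9 at index 3, swap -> [-5, 0, 9, 34, 18, 30]
Pass 4: Select minimum 18 at index 4, swap -> [-5, 0, 9, 18, 34, 30]


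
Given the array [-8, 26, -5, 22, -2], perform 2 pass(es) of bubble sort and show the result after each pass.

After pass 1: [-8, -5, 22, -2, 26] (3 swaps)
After pass 2: [-8, -5, -2, 22, 26] (1 swaps)
Total swaps: 4


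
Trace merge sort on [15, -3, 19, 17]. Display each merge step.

Divide and conquer:
  Merge [15] + [-3] -> [-3, 15]
  Merge [19] + [17] -> [17, 19]
  Merge [-3, 15] + [17, 19] -> [-3, 15, 17, 19]


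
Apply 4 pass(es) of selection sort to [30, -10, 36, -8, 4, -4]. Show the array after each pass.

Pass 1: Select minimum -10 at index 1, swap -> [-10, 30, 36, -8, 4, -4]
Pass 2: Select minimum -8 at index 3, swap -> [-10, -8, 36, 30, 4, -4]
Pass 3: Select minimum -4 at index 5, swap -> [-10, -8, -4, 30, 4, 36]
Pass 4: Select minimum 4 at index 4, swap -> [-10, -8, -4, 4, 30, 36]


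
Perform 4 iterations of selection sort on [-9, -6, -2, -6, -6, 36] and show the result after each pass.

Pass 1: Select minimum -9 at index 0, swap -> [-9, -6, -2, -6, -6, 36]
Pass 2: Select minimum -6 at index 1, swap -> [-9, -6, -2, -6, -6, 36]
Pass 3: Select minimum -6 at index 3, swap -> [-9, -6, -6, -2, -6, 36]
Pass 4: Select minimum -6 at index 4, swap -> [-9, -6, -6, -6, -2, 36]


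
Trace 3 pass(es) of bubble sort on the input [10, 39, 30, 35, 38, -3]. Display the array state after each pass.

After pass 1: [10, 30, 35, 38, -3, 39] (4 swaps)
After pass 2: [10, 30, 35, -3, 38, 39] (1 swaps)
After pass 3: [10, 30, -3, 35, 38, 39] (1 swaps)
Total swaps: 6


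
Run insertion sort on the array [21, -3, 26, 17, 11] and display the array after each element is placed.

First element 21 is already 'sorted'
Insert -3: shifted 1 elements -> [-3, 21, 26, 17, 11]
Insert 26: shifted 0 elements -> [-3, 21, 26, 17, 11]
Insert 17: shifted 2 elements -> [-3, 17, 21, 26, 11]
Insert 11: shifted 3 elements -> [-3, 11, 17, 21, 26]


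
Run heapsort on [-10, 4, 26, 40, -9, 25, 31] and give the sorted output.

Build heap: [40, 4, 31, -10, -9, 25, 26]
Extract 40: [31, 4, 26, -10, -9, 25, 40]
Extract 31: [26, 4, 25, -10, -9, 31, 40]
Extract 26: [25, 4, -9, -10, 26, 31, 40]
Extract 25: [4, -10, -9, 25, 26, 31, 40]
Extract 4: [-9, -10, 4, 25, 26, 31, 40]
Extract -9: [-10, -9, 4, 25, 26, 31, 40]


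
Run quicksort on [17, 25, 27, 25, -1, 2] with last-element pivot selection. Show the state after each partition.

Partition 1: pivot=2 at index 1 -> [-1, 2, 27, 25, 17, 25]
Partition 2: pivot=25 at index 4 -> [-1, 2, 25, 17, 25, 27]
Partition 3: pivot=17 at index 2 -> [-1, 2, 17, 25, 25, 27]


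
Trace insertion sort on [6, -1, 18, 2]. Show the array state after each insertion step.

First element 6 is already 'sorted'
Insert -1: shifted 1 elements -> [-1, 6, 18, 2]
Insert 18: shifted 0 elements -> [-1, 6, 18, 2]
Insert 2: shifted 2 elements -> [-1, 2, 6, 18]


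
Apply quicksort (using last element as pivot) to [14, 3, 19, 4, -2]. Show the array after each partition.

Partition 1: pivot=-2 at index 0 -> [-2, 3, 19, 4, 14]
Partition 2: pivot=14 at index 3 -> [-2, 3, 4, 14, 19]
Partition 3: pivot=4 at index 2 -> [-2, 3, 4, 14, 19]


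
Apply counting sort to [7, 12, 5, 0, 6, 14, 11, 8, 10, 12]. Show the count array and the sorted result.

Count array: [1, 0, 0, 0, 0, 1, 1, 1, 1, 0, 1, 1, 2, 0, 1]
(count[i] = number of elements equal to i)
Cumulative count: [1, 1, 1, 1, 1, 2, 3, 4, 5, 5, 6, 7, 9, 9, 10]
Sorted: [0, 5, 6, 7, 8, 10, 11, 12, 12, 14]


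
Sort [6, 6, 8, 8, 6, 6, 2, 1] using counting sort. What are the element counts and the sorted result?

Count array: [0, 1, 1, 0, 0, 0, 4, 0, 2]
(count[i] = number of elements equal to i)
Cumulative count: [0, 1, 2, 2, 2, 2, 6, 6, 8]
Sorted: [1, 2, 6, 6, 6, 6, 8, 8]


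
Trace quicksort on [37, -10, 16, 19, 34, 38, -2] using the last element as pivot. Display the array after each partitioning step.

Partition 1: pivot=-2 at index 1 -> [-10, -2, 16, 19, 34, 38, 37]
Partition 2: pivot=37 at index 5 -> [-10, -2, 16, 19, 34, 37, 38]
Partition 3: pivot=34 at index 4 -> [-10, -2, 16, 19, 34, 37, 38]
Partition 4: pivot=19 at index 3 -> [-10, -2, 16, 19, 34, 37, 38]


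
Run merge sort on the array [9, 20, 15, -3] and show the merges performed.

Divide and conquer:
  Merge [9] + [20] -> [9, 20]
  Merge [15] + [-3] -> [-3, 15]
  Merge [9, 20] + [-3, 15] -> [-3, 9, 15, 20]


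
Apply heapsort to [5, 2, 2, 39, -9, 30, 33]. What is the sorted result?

Build heap: [39, 5, 33, 2, -9, 30, 2]
Extract 39: [33, 5, 30, 2, -9, 2, 39]
Extract 33: [30, 5, 2, 2, -9, 33, 39]
Extract 30: [5, 2, 2, -9, 30, 33, 39]
Extract 5: [2, -9, 2, 5, 30, 33, 39]
Extract 2: [2, -9, 2, 5, 30, 33, 39]
Extract 2: [-9, 2, 2, 5, 30, 33, 39]


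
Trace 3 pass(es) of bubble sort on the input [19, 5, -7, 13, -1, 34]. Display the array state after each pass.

After pass 1: [5, -7, 13, -1, 19, 34] (4 swaps)
After pass 2: [-7, 5, -1, 13, 19, 34] (2 swaps)
After pass 3: [-7, -1, 5, 13, 19, 34] (1 swaps)
Total swaps: 7


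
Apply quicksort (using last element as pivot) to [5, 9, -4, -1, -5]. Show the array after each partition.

Partition 1: pivot=-5 at index 0 -> [-5, 9, -4, -1, 5]
Partition 2: pivot=5 at index 3 -> [-5, -4, -1, 5, 9]
Partition 3: pivot=-1 at index 2 -> [-5, -4, -1, 5, 9]


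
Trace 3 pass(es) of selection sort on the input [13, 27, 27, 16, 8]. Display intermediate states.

Pass 1: Select minimum 8 at index 4, swap -> [8, 27, 27, 16, 13]
Pass 2: Select minimum 13 at index 4, swap -> [8, 13, 27, 16, 27]
Pass 3: Select minimum 16 at index 3, swap -> [8, 13, 16, 27, 27]


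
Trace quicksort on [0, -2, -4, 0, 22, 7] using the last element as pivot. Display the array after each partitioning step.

Partition 1: pivot=7 at index 4 -> [0, -2, -4, 0, 7, 22]
Partition 2: pivot=0 at index 3 -> [0, -2, -4, 0, 7, 22]
Partition 3: pivot=-4 at index 0 -> [-4, -2, 0, 0, 7, 22]
Partition 4: pivot=0 at index 2 -> [-4, -2, 0, 0, 7, 22]


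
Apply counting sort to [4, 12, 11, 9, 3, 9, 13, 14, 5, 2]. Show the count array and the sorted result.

Count array: [0, 0, 1, 1, 1, 1, 0, 0, 0, 2, 0, 1, 1, 1, 1]
(count[i] = number of elements equal to i)
Cumulative count: [0, 0, 1, 2, 3, 4, 4, 4, 4, 6, 6, 7, 8, 9, 10]
Sorted: [2, 3, 4, 5, 9, 9, 11, 12, 13, 14]


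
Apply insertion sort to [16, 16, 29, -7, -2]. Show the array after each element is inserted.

First element 16 is already 'sorted'
Insert 16: shifted 0 elements -> [16, 16, 29, -7, -2]
Insert 29: shifted 0 elements -> [16, 16, 29, -7, -2]
Insert -7: shifted 3 elements -> [-7, 16, 16, 29, -2]
Insert -2: shifted 3 elements -> [-7, -2, 16, 16, 29]


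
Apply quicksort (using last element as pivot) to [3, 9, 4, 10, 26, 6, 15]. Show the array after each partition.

Partition 1: pivot=15 at index 5 -> [3, 9, 4, 10, 6, 15, 26]
Partition 2: pivot=6 at index 2 -> [3, 4, 6, 10, 9, 15, 26]
Partition 3: pivot=4 at index 1 -> [3, 4, 6, 10, 9, 15, 26]
Partition 4: pivot=9 at index 3 -> [3, 4, 6, 9, 10, 15, 26]


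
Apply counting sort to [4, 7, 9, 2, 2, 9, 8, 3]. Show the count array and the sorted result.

Count array: [0, 0, 2, 1, 1, 0, 0, 1, 1, 2]
(count[i] = number of elements equal to i)
Cumulative count: [0, 0, 2, 3, 4, 4, 4, 5, 6, 8]
Sorted: [2, 2, 3, 4, 7, 8, 9, 9]


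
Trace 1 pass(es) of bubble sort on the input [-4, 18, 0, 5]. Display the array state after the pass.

After pass 1: [-4, 0, 5, 18] (2 swaps)
Total swaps: 2


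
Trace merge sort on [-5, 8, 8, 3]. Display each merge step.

Divide and conquer:
  Merge [-5] + [8] -> [-5, 8]
  Merge [8] + [3] -> [3, 8]
  Merge [-5, 8] + [3, 8] -> [-5, 3, 8, 8]


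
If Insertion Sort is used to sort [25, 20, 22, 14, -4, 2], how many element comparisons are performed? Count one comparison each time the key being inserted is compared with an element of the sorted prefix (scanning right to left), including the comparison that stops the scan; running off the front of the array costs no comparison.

Insert 20: 25 > 20 (shift), reached front = 1 comparison(s) -> [20, 25, 22, 14, -4, 2]
Insert 22: 25 > 22 (shift), 20 <= 22 (stop) = 2 comparison(s) -> [20, 22, 25, 14, -4, 2]
Insert 14: 25 > 14 (shift), 22 > 14 (shift), 20 > 14 (shift), reached front = 3 comparison(s) -> [14, 20, 22, 25, -4, 2]
Insert -4: 25 > -4 (shift), 22 > -4 (shift), 20 > -4 (shift), 14 > -4 (shift), reached front = 4 comparison(s) -> [-4, 14, 20, 22, 25, 2]
Insert 2: 25 > 2 (shift), 22 > 2 (shift), 20 > 2 (shift), 14 > 2 (shift), -4 <= 2 (stop) = 5 comparison(s) -> [-4, 2, 14, 20, 22, 25]
Total comparisons: 1 + 2 + 3 + 4 + 5 = 15


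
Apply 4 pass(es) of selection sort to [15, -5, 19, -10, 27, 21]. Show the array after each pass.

Pass 1: Select minimum -10 at index 3, swap -> [-10, -5, 19, 15, 27, 21]
Pass 2: Select minimum -5 at index 1, swap -> [-10, -5, 19, 15, 27, 21]
Pass 3: Select minimum 15 at index 3, swap -> [-10, -5, 15, 19, 27, 21]
Pass 4: Select minimum 19 at index 3, swap -> [-10, -5, 15, 19, 27, 21]


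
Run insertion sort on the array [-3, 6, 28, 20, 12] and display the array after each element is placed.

First element -3 is already 'sorted'
Insert 6: shifted 0 elements -> [-3, 6, 28, 20, 12]
Insert 28: shifted 0 elements -> [-3, 6, 28, 20, 12]
Insert 20: shifted 1 elements -> [-3, 6, 20, 28, 12]
Insert 12: shifted 2 elements -> [-3, 6, 12, 20, 28]


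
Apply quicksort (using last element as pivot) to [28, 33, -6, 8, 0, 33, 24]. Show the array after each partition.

Partition 1: pivot=24 at index 3 -> [-6, 8, 0, 24, 28, 33, 33]
Partition 2: pivot=0 at index 1 -> [-6, 0, 8, 24, 28, 33, 33]
Partition 3: pivot=33 at index 6 -> [-6, 0, 8, 24, 28, 33, 33]
Partition 4: pivot=33 at index 5 -> [-6, 0, 8, 24, 28, 33, 33]


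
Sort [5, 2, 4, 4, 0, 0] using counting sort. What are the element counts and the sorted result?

Count array: [2, 0, 1, 0, 2, 1]
(count[i] = number of elements equal to i)
Cumulative count: [2, 2, 3, 3, 5, 6]
Sorted: [0, 0, 2, 4, 4, 5]


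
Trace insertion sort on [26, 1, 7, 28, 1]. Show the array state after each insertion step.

First element 26 is already 'sorted'
Insert 1: shifted 1 elements -> [1, 26, 7, 28, 1]
Insert 7: shifted 1 elements -> [1, 7, 26, 28, 1]
Insert 28: shifted 0 elements -> [1, 7, 26, 28, 1]
Insert 1: shifted 3 elements -> [1, 1, 7, 26, 28]


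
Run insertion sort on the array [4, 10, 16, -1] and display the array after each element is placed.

First element 4 is already 'sorted'
Insert 10: shifted 0 elements -> [4, 10, 16, -1]
Insert 16: shifted 0 elements -> [4, 10, 16, -1]
Insert -1: shifted 3 elements -> [-1, 4, 10, 16]


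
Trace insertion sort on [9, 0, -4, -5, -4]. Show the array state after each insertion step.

First element 9 is already 'sorted'
Insert 0: shifted 1 elements -> [0, 9, -4, -5, -4]
Insert -4: shifted 2 elements -> [-4, 0, 9, -5, -4]
Insert -5: shifted 3 elements -> [-5, -4, 0, 9, -4]
Insert -4: shifted 2 elements -> [-5, -4, -4, 0, 9]


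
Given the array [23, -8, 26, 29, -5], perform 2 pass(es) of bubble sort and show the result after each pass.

After pass 1: [-8, 23, 26, -5, 29] (2 swaps)
After pass 2: [-8, 23, -5, 26, 29] (1 swaps)
Total swaps: 3


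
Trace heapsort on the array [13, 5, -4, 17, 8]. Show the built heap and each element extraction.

Build heap: [17, 13, -4, 5, 8]
Extract 17: [13, 8, -4, 5, 17]
Extract 13: [8, 5, -4, 13, 17]
Extract 8: [5, -4, 8, 13, 17]
Extract 5: [-4, 5, 8, 13, 17]


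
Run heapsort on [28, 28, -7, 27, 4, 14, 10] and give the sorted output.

Build heap: [28, 28, 14, 27, 4, -7, 10]
Extract 28: [28, 27, 14, 10, 4, -7, 28]
Extract 28: [27, 10, 14, -7, 4, 28, 28]
Extract 27: [14, 10, 4, -7, 27, 28, 28]
Extract 14: [10, -7, 4, 14, 27, 28, 28]
Extract 10: [4, -7, 10, 14, 27, 28, 28]
Extract 4: [-7, 4, 10, 14, 27, 28, 28]


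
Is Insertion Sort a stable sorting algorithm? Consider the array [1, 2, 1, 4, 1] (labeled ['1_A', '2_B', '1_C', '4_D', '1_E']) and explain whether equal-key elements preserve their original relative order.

Trace Insertion Sort on the labeled array (the key is the number; the letter only tracks identity):
  Insert 2_B at index 1: [1_A, 2_B, 1_C, 4_D, 1_E]
  Insert 1_C at index 1: [1_A, 1_C, 2_B, 4_D, 1_E]
  Insert 4_D at index 3: [1_A, 1_C, 2_B, 4_D, 1_E]
  Insert 1_E at index 2: [1_A, 1_C, 1_E, 2_B, 4_D]
Final order: [1_A, 1_C, 1_E, 2_B, 4_D]
Equal keys:
  value 1: originally 1_A, 1_C, 1_E; after sorting 1_A, 1_C, 1_E -> order preserved
All equal keys kept their original relative order. Insertion Sort is stable: elements are shifted only while they are strictly greater than the key, so a key is inserted after any equal elements already placed.
Answer: Stable


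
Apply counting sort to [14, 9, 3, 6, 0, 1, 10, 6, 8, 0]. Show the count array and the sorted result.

Count array: [2, 1, 0, 1, 0, 0, 2, 0, 1, 1, 1, 0, 0, 0, 1]
(count[i] = number of elements equal to i)
Cumulative count: [2, 3, 3, 4, 4, 4, 6, 6, 7, 8, 9, 9, 9, 9, 10]
Sorted: [0, 0, 1, 3, 6, 6, 8, 9, 10, 14]


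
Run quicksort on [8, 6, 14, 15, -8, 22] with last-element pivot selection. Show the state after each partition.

Partition 1: pivot=22 at index 5 -> [8, 6, 14, 15, -8, 22]
Partition 2: pivot=-8 at index 0 -> [-8, 6, 14, 15, 8, 22]
Partition 3: pivot=8 at index 2 -> [-8, 6, 8, 15, 14, 22]
Partition 4: pivot=14 at index 3 -> [-8, 6, 8, 14, 15, 22]


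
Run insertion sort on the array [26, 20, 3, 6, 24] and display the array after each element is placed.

First element 26 is already 'sorted'
Insert 20: shifted 1 elements -> [20, 26, 3, 6, 24]
Insert 3: shifted 2 elements -> [3, 20, 26, 6, 24]
Insert 6: shifted 2 elements -> [3, 6, 20, 26, 24]
Insert 24: shifted 1 elements -> [3, 6, 20, 24, 26]


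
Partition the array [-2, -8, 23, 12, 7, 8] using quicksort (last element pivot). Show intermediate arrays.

Partition 1: pivot=8 at index 3 -> [-2, -8, 7, 8, 23, 12]
Partition 2: pivot=7 at index 2 -> [-2, -8, 7, 8, 23, 12]
Partition 3: pivot=-8 at index 0 -> [-8, -2, 7, 8, 23, 12]
Partition 4: pivot=12 at index 4 -> [-8, -2, 7, 8, 12, 23]


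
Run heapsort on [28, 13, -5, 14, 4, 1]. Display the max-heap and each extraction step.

Build heap: [28, 14, 1, 13, 4, -5]
Extract 28: [14, 13, 1, -5, 4, 28]
Extract 14: [13, 4, 1, -5, 14, 28]
Extract 13: [4, -5, 1, 13, 14, 28]
Extract 4: [1, -5, 4, 13, 14, 28]
Extract 1: [-5, 1, 4, 13, 14, 28]


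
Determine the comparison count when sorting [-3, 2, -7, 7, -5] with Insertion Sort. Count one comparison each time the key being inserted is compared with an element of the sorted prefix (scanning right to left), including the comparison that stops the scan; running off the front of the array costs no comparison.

Insert 2: -3 <= 2 (stop) = 1 comparison(s) -> [-3, 2, -7, 7, -5]
Insert -7: 2 > -7 (shift), -3 > -7 (shift), reached front = 2 comparison(s) -> [-7, -3, 2, 7, -5]
Insert 7: 2 <= 7 (stop) = 1 comparison(s) -> [-7, -3, 2, 7, -5]
Insert -5: 7 > -5 (shift), 2 > -5 (shift), -3 > -5 (shift), -7 <= -5 (stop) = 4 comparison(s) -> [-7, -5, -3, 2, 7]
Total comparisons: 1 + 2 + 1 + 4 = 8


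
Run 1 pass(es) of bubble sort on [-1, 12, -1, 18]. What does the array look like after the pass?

After pass 1: [-1, -1, 12, 18] (1 swaps)
Total swaps: 1


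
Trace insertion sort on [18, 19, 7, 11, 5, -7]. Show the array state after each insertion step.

First element 18 is already 'sorted'
Insert 19: shifted 0 elements -> [18, 19, 7, 11, 5, -7]
Insert 7: shifted 2 elements -> [7, 18, 19, 11, 5, -7]
Insert 11: shifted 2 elements -> [7, 11, 18, 19, 5, -7]
Insert 5: shifted 4 elements -> [5, 7, 11, 18, 19, -7]
Insert -7: shifted 5 elements -> [-7, 5, 7, 11, 18, 19]


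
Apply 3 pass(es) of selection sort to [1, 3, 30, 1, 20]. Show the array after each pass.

Pass 1: Select minimum 1 at index 0, swap -> [1, 3, 30, 1, 20]
Pass 2: Select minimum 1 at index 3, swap -> [1, 1, 30, 3, 20]
Pass 3: Select minimum 3 at index 3, swap -> [1, 1, 3, 30, 20]


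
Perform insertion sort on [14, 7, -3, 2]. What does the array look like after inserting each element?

First element 14 is already 'sorted'
Insert 7: shifted 1 elements -> [7, 14, -3, 2]
Insert -3: shifted 2 elements -> [-3, 7, 14, 2]
Insert 2: shifted 2 elements -> [-3, 2, 7, 14]


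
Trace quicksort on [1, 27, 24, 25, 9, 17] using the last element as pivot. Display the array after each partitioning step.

Partition 1: pivot=17 at index 2 -> [1, 9, 17, 25, 27, 24]
Partition 2: pivot=9 at index 1 -> [1, 9, 17, 25, 27, 24]
Partition 3: pivot=24 at index 3 -> [1, 9, 17, 24, 27, 25]
Partition 4: pivot=25 at index 4 -> [1, 9, 17, 24, 25, 27]


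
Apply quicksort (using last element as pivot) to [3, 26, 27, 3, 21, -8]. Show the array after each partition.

Partition 1: pivot=-8 at index 0 -> [-8, 26, 27, 3, 21, 3]
Partition 2: pivot=3 at index 2 -> [-8, 3, 3, 26, 21, 27]
Partition 3: pivot=27 at index 5 -> [-8, 3, 3, 26, 21, 27]
Partition 4: pivot=21 at index 3 -> [-8, 3, 3, 21, 26, 27]


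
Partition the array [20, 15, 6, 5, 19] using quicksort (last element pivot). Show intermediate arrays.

Partition 1: pivot=19 at index 3 -> [15, 6, 5, 19, 20]
Partition 2: pivot=5 at index 0 -> [5, 6, 15, 19, 20]
Partition 3: pivot=15 at index 2 -> [5, 6, 15, 19, 20]


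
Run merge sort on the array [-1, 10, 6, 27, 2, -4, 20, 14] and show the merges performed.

Divide and conquer:
  Merge [-1] + [10] -> [-1, 10]
  Merge [6] + [27] -> [6, 27]
  Merge [-1, 10] + [6, 27] -> [-1, 6, 10, 27]
  Merge [2] + [-4] -> [-4, 2]
  Merge [20] + [14] -> [14, 20]
  Merge [-4, 2] + [14, 20] -> [-4, 2, 14, 20]
  Merge [-1, 6, 10, 27] + [-4, 2, 14, 20] -> [-4, -1, 2, 6, 10, 14, 20, 27]


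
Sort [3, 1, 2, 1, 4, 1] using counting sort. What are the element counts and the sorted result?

Count array: [0, 3, 1, 1, 1]
(count[i] = number of elements equal to i)
Cumulative count: [0, 3, 4, 5, 6]
Sorted: [1, 1, 1, 2, 3, 4]


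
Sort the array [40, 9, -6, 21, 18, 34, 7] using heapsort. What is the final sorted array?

Build heap: [40, 21, 34, 9, 18, -6, 7]
Extract 40: [34, 21, 7, 9, 18, -6, 40]
Extract 34: [21, 18, 7, 9, -6, 34, 40]
Extract 21: [18, 9, 7, -6, 21, 34, 40]
Extract 18: [9, -6, 7, 18, 21, 34, 40]
Extract 9: [7, -6, 9, 18, 21, 34, 40]
Extract 7: [-6, 7, 9, 18, 21, 34, 40]


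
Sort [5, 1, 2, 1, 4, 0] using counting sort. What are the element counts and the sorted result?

Count array: [1, 2, 1, 0, 1, 1]
(count[i] = number of elements equal to i)
Cumulative count: [1, 3, 4, 4, 5, 6]
Sorted: [0, 1, 1, 2, 4, 5]


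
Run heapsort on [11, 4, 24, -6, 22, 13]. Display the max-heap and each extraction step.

Build heap: [24, 22, 13, -6, 4, 11]
Extract 24: [22, 11, 13, -6, 4, 24]
Extract 22: [13, 11, 4, -6, 22, 24]
Extract 13: [11, -6, 4, 13, 22, 24]
Extract 11: [4, -6, 11, 13, 22, 24]
Extract 4: [-6, 4, 11, 13, 22, 24]


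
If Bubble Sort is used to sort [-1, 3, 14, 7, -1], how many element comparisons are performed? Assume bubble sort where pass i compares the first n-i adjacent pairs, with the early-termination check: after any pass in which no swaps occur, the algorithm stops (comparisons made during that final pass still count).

Pass 1: compare adjacent pairs (0,1)..(3,4) = 4 comparison(s), 2 swap(s) -> [-1, 3, 7, -1, 14]
Pass 2: compare adjacent pairs (0,1)..(2,3) = 3 comparison(s), 1 swap(s) -> [-1, 3, -1, 7, 14]
Pass 3: compare adjacent pairs (0,1)..(1,2) = 2 comparison(s), 1 swap(s) -> [-1, -1, 3, 7, 14]
Pass 4: compare adjacent pairs (0,1)..(0,1) = 1 comparison(s), 0 swap(s) -> [-1, -1, 3, 7, 14]
No swaps in this pass, so bubble sort stops here.
Total comparisons: 4 + 3 + 2 + 1 = 10


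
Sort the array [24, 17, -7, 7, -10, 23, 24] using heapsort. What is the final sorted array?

Build heap: [24, 17, 24, 7, -10, 23, -7]
Extract 24: [24, 17, 23, 7, -10, -7, 24]
Extract 24: [23, 17, -7, 7, -10, 24, 24]
Extract 23: [17, 7, -7, -10, 23, 24, 24]
Extract 17: [7, -10, -7, 17, 23, 24, 24]
Extract 7: [-7, -10, 7, 17, 23, 24, 24]
Extract -7: [-10, -7, 7, 17, 23, 24, 24]


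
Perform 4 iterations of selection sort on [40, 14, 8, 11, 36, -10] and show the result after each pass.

Pass 1: Select minimum -10 at index 5, swap -> [-10, 14, 8, 11, 36, 40]
Pass 2: Select minimum 8 at index 2, swap -> [-10, 8, 14, 11, 36, 40]
Pass 3: Select minimum 11 at index 3, swap -> [-10, 8, 11, 14, 36, 40]
Pass 4: Select minimum 14 at index 3, swap -> [-10, 8, 11, 14, 36, 40]


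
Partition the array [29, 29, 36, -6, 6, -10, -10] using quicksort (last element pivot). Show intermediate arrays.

Partition 1: pivot=-10 at index 1 -> [-10, -10, 36, -6, 6, 29, 29]
Partition 2: pivot=29 at index 5 -> [-10, -10, -6, 6, 29, 29, 36]
Partition 3: pivot=29 at index 4 -> [-10, -10, -6, 6, 29, 29, 36]
Partition 4: pivot=6 at index 3 -> [-10, -10, -6, 6, 29, 29, 36]


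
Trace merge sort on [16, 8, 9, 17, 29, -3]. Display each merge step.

Divide and conquer:
  Merge [8] + [9] -> [8, 9]
  Merge [16] + [8, 9] -> [8, 9, 16]
  Merge [29] + [-3] -> [-3, 29]
  Merge [17] + [-3, 29] -> [-3, 17, 29]
  Merge [8, 9, 16] + [-3, 17, 29] -> [-3, 8, 9, 16, 17, 29]


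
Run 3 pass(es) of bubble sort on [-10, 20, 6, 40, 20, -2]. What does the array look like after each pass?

After pass 1: [-10, 6, 20, 20, -2, 40] (3 swaps)
After pass 2: [-10, 6, 20, -2, 20, 40] (1 swaps)
After pass 3: [-10, 6, -2, 20, 20, 40] (1 swaps)
Total swaps: 5


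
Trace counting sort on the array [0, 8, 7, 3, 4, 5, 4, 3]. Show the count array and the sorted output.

Count array: [1, 0, 0, 2, 2, 1, 0, 1, 1]
(count[i] = number of elements equal to i)
Cumulative count: [1, 1, 1, 3, 5, 6, 6, 7, 8]
Sorted: [0, 3, 3, 4, 4, 5, 7, 8]


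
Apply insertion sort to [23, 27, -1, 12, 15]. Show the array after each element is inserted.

First element 23 is already 'sorted'
Insert 27: shifted 0 elements -> [23, 27, -1, 12, 15]
Insert -1: shifted 2 elements -> [-1, 23, 27, 12, 15]
Insert 12: shifted 2 elements -> [-1, 12, 23, 27, 15]
Insert 15: shifted 2 elements -> [-1, 12, 15, 23, 27]


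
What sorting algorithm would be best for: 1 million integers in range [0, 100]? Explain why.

Best choice: Counting sort
Reason: O(n + k) where k=100 is small; linear time beats O(n log n)


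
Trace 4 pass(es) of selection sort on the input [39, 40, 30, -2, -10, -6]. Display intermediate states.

Pass 1: Select minimum -10 at index 4, swap -> [-10, 40, 30, -2, 39, -6]
Pass 2: Select minimum -6 at index 5, swap -> [-10, -6, 30, -2, 39, 40]
Pass 3: Select minimum -2 at index 3, swap -> [-10, -6, -2, 30, 39, 40]
Pass 4: Select minimum 30 at index 3, swap -> [-10, -6, -2, 30, 39, 40]


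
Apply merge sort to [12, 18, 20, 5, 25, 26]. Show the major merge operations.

Divide and conquer:
  Merge [18] + [20] -> [18, 20]
  Merge [12] + [18, 20] -> [12, 18, 20]
  Merge [25] + [26] -> [25, 26]
  Merge [5] + [25, 26] -> [5, 25, 26]
  Merge [12, 18, 20] + [5, 25, 26] -> [5, 12, 18, 20, 25, 26]


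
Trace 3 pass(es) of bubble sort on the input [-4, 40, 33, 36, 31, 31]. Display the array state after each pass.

After pass 1: [-4, 33, 36, 31, 31, 40] (4 swaps)
After pass 2: [-4, 33, 31, 31, 36, 40] (2 swaps)
After pass 3: [-4, 31, 31, 33, 36, 40] (2 swaps)
Total swaps: 8


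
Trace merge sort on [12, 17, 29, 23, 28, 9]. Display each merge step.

Divide and conquer:
  Merge [17] + [29] -> [17, 29]
  Merge [12] + [17, 29] -> [12, 17, 29]
  Merge [28] + [9] -> [9, 28]
  Merge [23] + [9, 28] -> [9, 23, 28]
  Merge [12, 17, 29] + [9, 23, 28] -> [9, 12, 17, 23, 28, 29]


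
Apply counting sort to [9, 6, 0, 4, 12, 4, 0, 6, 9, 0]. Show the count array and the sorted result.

Count array: [3, 0, 0, 0, 2, 0, 2, 0, 0, 2, 0, 0, 1]
(count[i] = number of elements equal to i)
Cumulative count: [3, 3, 3, 3, 5, 5, 7, 7, 7, 9, 9, 9, 10]
Sorted: [0, 0, 0, 4, 4, 6, 6, 9, 9, 12]


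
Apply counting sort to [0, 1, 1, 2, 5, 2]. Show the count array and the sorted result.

Count array: [1, 2, 2, 0, 0, 1]
(count[i] = number of elements equal to i)
Cumulative count: [1, 3, 5, 5, 5, 6]
Sorted: [0, 1, 1, 2, 2, 5]


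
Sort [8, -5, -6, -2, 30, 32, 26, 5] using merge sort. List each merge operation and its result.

Divide and conquer:
  Merge [8] + [-5] -> [-5, 8]
  Merge [-6] + [-2] -> [-6, -2]
  Merge [-5, 8] + [-6, -2] -> [-6, -5, -2, 8]
  Merge [30] + [32] -> [30, 32]
  Merge [26] + [5] -> [5, 26]
  Merge [30, 32] + [5, 26] -> [5, 26, 30, 32]
  Merge [-6, -5, -2, 8] + [5, 26, 30, 32] -> [-6, -5, -2, 5, 8, 26, 30, 32]


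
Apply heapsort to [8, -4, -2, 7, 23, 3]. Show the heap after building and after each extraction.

Build heap: [23, 8, 3, 7, -4, -2]
Extract 23: [8, 7, 3, -2, -4, 23]
Extract 8: [7, -2, 3, -4, 8, 23]
Extract 7: [3, -2, -4, 7, 8, 23]
Extract 3: [-2, -4, 3, 7, 8, 23]
Extract -2: [-4, -2, 3, 7, 8, 23]


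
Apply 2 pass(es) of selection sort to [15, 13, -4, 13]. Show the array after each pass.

Pass 1: Select minimum -4 at index 2, swap -> [-4, 13, 15, 13]
Pass 2: Select minimum 13 at index 1, swap -> [-4, 13, 15, 13]


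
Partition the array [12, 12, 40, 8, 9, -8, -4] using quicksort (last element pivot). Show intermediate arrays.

Partition 1: pivot=-4 at index 1 -> [-8, -4, 40, 8, 9, 12, 12]
Partition 2: pivot=12 at index 5 -> [-8, -4, 8, 9, 12, 12, 40]
Partition 3: pivot=12 at index 4 -> [-8, -4, 8, 9, 12, 12, 40]
Partition 4: pivot=9 at index 3 -> [-8, -4, 8, 9, 12, 12, 40]


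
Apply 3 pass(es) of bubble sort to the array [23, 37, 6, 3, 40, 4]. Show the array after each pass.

After pass 1: [23, 6, 3, 37, 4, 40] (3 swaps)
After pass 2: [6, 3, 23, 4, 37, 40] (3 swaps)
After pass 3: [3, 6, 4, 23, 37, 40] (2 swaps)
Total swaps: 8


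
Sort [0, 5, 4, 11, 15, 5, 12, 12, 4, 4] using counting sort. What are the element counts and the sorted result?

Count array: [1, 0, 0, 0, 3, 2, 0, 0, 0, 0, 0, 1, 2, 0, 0, 1]
(count[i] = number of elements equal to i)
Cumulative count: [1, 1, 1, 1, 4, 6, 6, 6, 6, 6, 6, 7, 9, 9, 9, 10]
Sorted: [0, 4, 4, 4, 5, 5, 11, 12, 12, 15]


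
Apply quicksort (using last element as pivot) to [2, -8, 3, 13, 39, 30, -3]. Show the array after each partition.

Partition 1: pivot=-3 at index 1 -> [-8, -3, 3, 13, 39, 30, 2]
Partition 2: pivot=2 at index 2 -> [-8, -3, 2, 13, 39, 30, 3]
Partition 3: pivot=3 at index 3 -> [-8, -3, 2, 3, 39, 30, 13]
Partition 4: pivot=13 at index 4 -> [-8, -3, 2, 3, 13, 30, 39]
Partition 5: pivot=39 at index 6 -> [-8, -3, 2, 3, 13, 30, 39]


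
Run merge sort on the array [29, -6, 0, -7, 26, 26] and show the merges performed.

Divide and conquer:
  Merge [-6] + [0] -> [-6, 0]
  Merge [29] + [-6, 0] -> [-6, 0, 29]
  Merge [26] + [26] -> [26, 26]
  Merge [-7] + [26, 26] -> [-7, 26, 26]
  Merge [-6, 0, 29] + [-7, 26, 26] -> [-7, -6, 0, 26, 26, 29]


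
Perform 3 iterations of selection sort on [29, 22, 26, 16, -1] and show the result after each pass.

Pass 1: Select minimum -1 at index 4, swap -> [-1, 22, 26, 16, 29]
Pass 2: Select minimum 16 at index 3, swap -> [-1, 16, 26, 22, 29]
Pass 3: Select minimum 22 at index 3, swap -> [-1, 16, 22, 26, 29]


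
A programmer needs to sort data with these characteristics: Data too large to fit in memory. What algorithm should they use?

Best choice: External merge sort
Reason: Minimizes disk I/O by sequential reads/writes


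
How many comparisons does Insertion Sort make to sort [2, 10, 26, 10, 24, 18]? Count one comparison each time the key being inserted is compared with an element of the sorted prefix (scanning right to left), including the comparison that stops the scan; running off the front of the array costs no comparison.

Insert 10: 2 <= 10 (stop) = 1 comparison(s) -> [2, 10, 26, 10, 24, 18]
Insert 26: 10 <= 26 (stop) = 1 comparison(s) -> [2, 10, 26, 10, 24, 18]
Insert 10: 26 > 10 (shift), 10 <= 10 (stop) = 2 comparison(s) -> [2, 10, 10, 26, 24, 18]
Insert 24: 26 > 24 (shift), 10 <= 24 (stop) = 2 comparison(s) -> [2, 10, 10, 24, 26, 18]
Insert 18: 26 > 18 (shift), 24 > 18 (shift), 10 <= 18 (stop) = 3 comparison(s) -> [2, 10, 10, 18, 24, 26]
Total comparisons: 1 + 1 + 2 + 2 + 3 = 9


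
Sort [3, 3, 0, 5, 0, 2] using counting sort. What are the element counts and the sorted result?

Count array: [2, 0, 1, 2, 0, 1]
(count[i] = number of elements equal to i)
Cumulative count: [2, 2, 3, 5, 5, 6]
Sorted: [0, 0, 2, 3, 3, 5]


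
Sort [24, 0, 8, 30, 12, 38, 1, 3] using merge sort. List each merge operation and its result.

Divide and conquer:
  Merge [24] + [0] -> [0, 24]
  Merge [8] + [30] -> [8, 30]
  Merge [0, 24] + [8, 30] -> [0, 8, 24, 30]
  Merge [12] + [38] -> [12, 38]
  Merge [1] + [3] -> [1, 3]
  Merge [12, 38] + [1, 3] -> [1, 3, 12, 38]
  Merge [0, 8, 24, 30] + [1, 3, 12, 38] -> [0, 1, 3, 8, 12, 24, 30, 38]


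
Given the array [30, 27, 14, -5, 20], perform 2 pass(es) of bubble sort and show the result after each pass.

After pass 1: [27, 14, -5, 20, 30] (4 swaps)
After pass 2: [14, -5, 20, 27, 30] (3 swaps)
Total swaps: 7


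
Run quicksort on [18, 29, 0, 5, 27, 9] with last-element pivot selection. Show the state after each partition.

Partition 1: pivot=9 at index 2 -> [0, 5, 9, 29, 27, 18]
Partition 2: pivot=5 at index 1 -> [0, 5, 9, 29, 27, 18]
Partition 3: pivot=18 at index 3 -> [0, 5, 9, 18, 27, 29]
Partition 4: pivot=29 at index 5 -> [0, 5, 9, 18, 27, 29]


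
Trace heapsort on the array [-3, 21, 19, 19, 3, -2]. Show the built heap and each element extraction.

Build heap: [21, 19, 19, -3, 3, -2]
Extract 21: [19, 3, 19, -3, -2, 21]
Extract 19: [19, 3, -2, -3, 19, 21]
Extract 19: [3, -3, -2, 19, 19, 21]
Extract 3: [-2, -3, 3, 19, 19, 21]
Extract -2: [-3, -2, 3, 19, 19, 21]


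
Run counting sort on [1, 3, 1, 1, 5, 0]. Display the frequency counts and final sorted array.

Count array: [1, 3, 0, 1, 0, 1]
(count[i] = number of elements equal to i)
Cumulative count: [1, 4, 4, 5, 5, 6]
Sorted: [0, 1, 1, 1, 3, 5]


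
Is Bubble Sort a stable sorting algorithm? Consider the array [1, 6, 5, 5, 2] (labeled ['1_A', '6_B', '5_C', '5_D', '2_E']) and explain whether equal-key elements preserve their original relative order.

Trace Bubble Sort on the labeled array (the key is the number; the letter only tracks identity):
  After pass 1: [1_A, 5_C, 5_D, 2_E, 6_B]
  After pass 2: [1_A, 5_C, 2_E, 5_D, 6_B]
  After pass 3: [1_A, 2_E, 5_C, 5_D, 6_B]
  After pass 4: [1_A, 2_E, 5_C, 5_D, 6_B] (no swaps, done)
Final order: [1_A, 2_E, 5_C, 5_D, 6_B]
Equal keys:
  value 5: originally 5_C, 5_D; after sorting 5_C, 5_D -> order preserved
All equal keys kept their original relative order. Bubble Sort is stable: it only swaps adjacent elements when the left one is strictly greater, so equal keys never move past each other.
Answer: Stable


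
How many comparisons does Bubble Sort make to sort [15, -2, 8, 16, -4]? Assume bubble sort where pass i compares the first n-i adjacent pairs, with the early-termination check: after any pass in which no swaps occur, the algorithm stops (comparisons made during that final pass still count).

Pass 1: compare adjacent pairs (0,1)..(3,4) = 4 comparison(s), 3 swap(s) -> [-2, 8, 15, -4, 16]
Pass 2: compare adjacent pairs (0,1)..(2,3) = 3 comparison(s), 1 swap(s) -> [-2, 8, -4, 15, 16]
Pass 3: compare adjacent pairs (0,1)..(1,2) = 2 comparison(s), 1 swap(s) -> [-2, -4, 8, 15, 16]
Pass 4: compare adjacent pairs (0,1)..(0,1) = 1 comparison(s), 1 swap(s) -> [-4, -2, 8, 15, 16]
Every pass made at least one swap, so all n-1 passes run.
Total comparisons: 4 + 3 + 2 + 1 = 10


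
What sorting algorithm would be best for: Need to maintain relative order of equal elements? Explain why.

Best choice: Merge sort or Insertion sort
Reason: Both are stable; quicksort and heapsort are not stable


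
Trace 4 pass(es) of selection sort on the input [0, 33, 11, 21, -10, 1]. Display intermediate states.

Pass 1: Select minimum -10 at index 4, swap -> [-10, 33, 11, 21, 0, 1]
Pass 2: Select minimum 0 at index 4, swap -> [-10, 0, 11, 21, 33, 1]
Pass 3: Select minimum 1 at index 5, swap -> [-10, 0, 1, 21, 33, 11]
Pass 4: Select minimum 11 at index 5, swap -> [-10, 0, 1, 11, 33, 21]


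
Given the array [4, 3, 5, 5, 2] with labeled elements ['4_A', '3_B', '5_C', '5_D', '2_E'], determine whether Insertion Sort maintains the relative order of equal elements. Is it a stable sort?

Trace Insertion Sort on the labeled array (the key is the number; the letter only tracks identity):
  Insert 3_B at index 0: [3_B, 4_A, 5_C, 5_D, 2_E]
  Insert 5_C at index 2: [3_B, 4_A, 5_C, 5_D, 2_E]
  Insert 5_D at index 3: [3_B, 4_A, 5_C, 5_D, 2_E]
  Insert 2_E at index 0: [2_E, 3_B, 4_A, 5_C, 5_D]
Final order: [2_E, 3_B, 4_A, 5_C, 5_D]
Equal keys:
  value 5: originally 5_C, 5_D; after sorting 5_C, 5_D -> order preserved
All equal keys kept their original relative order. Insertion Sort is stable: elements are shifted only while they are strictly greater than the key, so a key is inserted after any equal elements already placed.
Answer: Stable


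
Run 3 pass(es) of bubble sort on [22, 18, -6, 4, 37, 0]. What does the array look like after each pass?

After pass 1: [18, -6, 4, 22, 0, 37] (4 swaps)
After pass 2: [-6, 4, 18, 0, 22, 37] (3 swaps)
After pass 3: [-6, 4, 0, 18, 22, 37] (1 swaps)
Total swaps: 8


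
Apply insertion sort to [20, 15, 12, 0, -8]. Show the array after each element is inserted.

First element 20 is already 'sorted'
Insert 15: shifted 1 elements -> [15, 20, 12, 0, -8]
Insert 12: shifted 2 elements -> [12, 15, 20, 0, -8]
Insert 0: shifted 3 elements -> [0, 12, 15, 20, -8]
Insert -8: shifted 4 elements -> [-8, 0, 12, 15, 20]


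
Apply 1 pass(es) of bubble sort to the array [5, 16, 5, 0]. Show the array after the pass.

After pass 1: [5, 5, 0, 16] (2 swaps)
Total swaps: 2


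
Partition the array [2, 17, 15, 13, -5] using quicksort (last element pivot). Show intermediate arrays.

Partition 1: pivot=-5 at index 0 -> [-5, 17, 15, 13, 2]
Partition 2: pivot=2 at index 1 -> [-5, 2, 15, 13, 17]
Partition 3: pivot=17 at index 4 -> [-5, 2, 15, 13, 17]
Partition 4: pivot=13 at index 2 -> [-5, 2, 13, 15, 17]


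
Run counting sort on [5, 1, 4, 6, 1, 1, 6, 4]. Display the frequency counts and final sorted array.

Count array: [0, 3, 0, 0, 2, 1, 2]
(count[i] = number of elements equal to i)
Cumulative count: [0, 3, 3, 3, 5, 6, 8]
Sorted: [1, 1, 1, 4, 4, 5, 6, 6]


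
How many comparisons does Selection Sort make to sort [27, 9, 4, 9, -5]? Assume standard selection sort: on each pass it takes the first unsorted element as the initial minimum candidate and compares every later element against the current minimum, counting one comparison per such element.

Pass 1: scan indices 1..4 for the minimum = 4 comparison(s); min is -5, place at index 0 -> [-5, 9, 4, 9, 27]
Pass 2: scan indices 2..4 for the minimum = 3 comparison(s); min is 4, place at index 1 -> [-5, 4, 9, 9, 27]
Pass 3: scan indices 3..4 for the minimum = 2 comparison(s); min is 9, place at index 2 -> [-5, 4, 9, 9, 27]
Pass 4: scan indices 4..4 for the minimum = 1 comparison(s); min is 9, place at index 3 -> [-5, 4, 9, 9, 27]
Selection sort always scans the whole unsorted suffix, so the count is (n-1) + (n-2) + ... + 1 = n(n-1)/2 = 5*4/2 = 10 regardless of the input order.
Total comparisons: 4 + 3 + 2 + 1 = 10


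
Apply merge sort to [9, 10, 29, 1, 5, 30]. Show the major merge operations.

Divide and conquer:
  Merge [10] + [29] -> [10, 29]
  Merge [9] + [10, 29] -> [9, 10, 29]
  Merge [5] + [30] -> [5, 30]
  Merge [1] + [5, 30] -> [1, 5, 30]
  Merge [9, 10, 29] + [1, 5, 30] -> [1, 5, 9, 10, 29, 30]


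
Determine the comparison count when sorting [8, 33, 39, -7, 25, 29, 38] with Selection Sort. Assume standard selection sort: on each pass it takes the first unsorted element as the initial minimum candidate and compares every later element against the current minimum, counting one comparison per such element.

Pass 1: scan indices 1..6 for the minimum = 6 comparison(s); min is -7, place at index 0 -> [-7, 33, 39, 8, 25, 29, 38]
Pass 2: scan indices 2..6 for the minimum = 5 comparison(s); min is 8, place at index 1 -> [-7, 8, 39, 33, 25, 29, 38]
Pass 3: scan indices 3..6 for the minimum = 4 comparison(s); min is 25, place at index 2 -> [-7, 8, 25, 33, 39, 29, 38]
Pass 4: scan indices 4..6 for the minimum = 3 comparison(s); min is 29, place at index 3 -> [-7, 8, 25, 29, 39, 33, 38]
Pass 5: scan indices 5..6 for the minimum = 2 comparison(s); min is 33, place at index 4 -> [-7, 8, 25, 29, 33, 39, 38]
Pass 6: scan indices 6..6 for the minimum = 1 comparison(s); min is 38, place at index 5 -> [-7, 8, 25, 29, 33, 38, 39]
Selection sort always scans the whole unsorted suffix, so the count is (n-1) + (n-2) + ... + 1 = n(n-1)/2 = 7*6/2 = 21 regardless of the input order.
Total comparisons: 6 + 5 + 4 + 3 + 2 + 1 = 21


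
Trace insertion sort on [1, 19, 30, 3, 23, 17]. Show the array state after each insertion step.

First element 1 is already 'sorted'
Insert 19: shifted 0 elements -> [1, 19, 30, 3, 23, 17]
Insert 30: shifted 0 elements -> [1, 19, 30, 3, 23, 17]
Insert 3: shifted 2 elements -> [1, 3, 19, 30, 23, 17]
Insert 23: shifted 1 elements -> [1, 3, 19, 23, 30, 17]
Insert 17: shifted 3 elements -> [1, 3, 17, 19, 23, 30]


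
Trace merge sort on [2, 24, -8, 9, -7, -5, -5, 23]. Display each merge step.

Divide and conquer:
  Merge [2] + [24] -> [2, 24]
  Merge [-8] + [9] -> [-8, 9]
  Merge [2, 24] + [-8, 9] -> [-8, 2, 9, 24]
  Merge [-7] + [-5] -> [-7, -5]
  Merge [-5] + [23] -> [-5, 23]
  Merge [-7, -5] + [-5, 23] -> [-7, -5, -5, 23]
  Merge [-8, 2, 9, 24] + [-7, -5, -5, 23] -> [-8, -7, -5, -5, 2, 9, 23, 24]


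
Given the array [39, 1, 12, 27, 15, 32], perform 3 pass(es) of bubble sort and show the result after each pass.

After pass 1: [1, 12, 27, 15, 32, 39] (5 swaps)
After pass 2: [1, 12, 15, 27, 32, 39] (1 swaps)
After pass 3: [1, 12, 15, 27, 32, 39] (0 swaps)
Total swaps: 6


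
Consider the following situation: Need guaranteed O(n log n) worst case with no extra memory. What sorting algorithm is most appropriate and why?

Best choice: Heapsort
Reason: Heapsort is O(n log n) worst case and sorts in-place; quicksort can degrade to O(n^2)


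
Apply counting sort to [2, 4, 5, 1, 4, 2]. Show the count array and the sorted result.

Count array: [0, 1, 2, 0, 2, 1]
(count[i] = number of elements equal to i)
Cumulative count: [0, 1, 3, 3, 5, 6]
Sorted: [1, 2, 2, 4, 4, 5]


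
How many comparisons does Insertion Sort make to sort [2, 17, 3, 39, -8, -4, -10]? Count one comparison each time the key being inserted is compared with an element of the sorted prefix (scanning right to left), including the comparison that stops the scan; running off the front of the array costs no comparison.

Insert 17: 2 <= 17 (stop) = 1 comparison(s) -> [2, 17, 3, 39, -8, -4, -10]
Insert 3: 17 > 3 (shift), 2 <= 3 (stop) = 2 comparison(s) -> [2, 3, 17, 39, -8, -4, -10]
Insert 39: 17 <= 39 (stop) = 1 comparison(s) -> [2, 3, 17, 39, -8, -4, -10]
Insert -8: 39 > -8 (shift), 17 > -8 (shift), 3 > -8 (shift), 2 > -8 (shift), reached front = 4 comparison(s) -> [-8, 2, 3, 17, 39, -4, -10]
Insert -4: 39 > -4 (shift), 17 > -4 (shift), 3 > -4 (shift), 2 > -4 (shift), -8 <= -4 (stop) = 5 comparison(s) -> [-8, -4, 2, 3, 17, 39, -10]
Insert -10: 39 > -10 (shift), 17 > -10 (shift), 3 > -10 (shift), 2 > -10 (shift), -4 > -10 (shift), -8 > -10 (shift), reached front = 6 comparison(s) -> [-10, -8, -4, 2, 3, 17, 39]
Total comparisons: 1 + 2 + 1 + 4 + 5 + 6 = 19


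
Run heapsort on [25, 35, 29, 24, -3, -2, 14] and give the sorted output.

Build heap: [35, 25, 29, 24, -3, -2, 14]
Extract 35: [29, 25, 14, 24, -3, -2, 35]
Extract 29: [25, 24, 14, -2, -3, 29, 35]
Extract 25: [24, -2, 14, -3, 25, 29, 35]
Extract 24: [14, -2, -3, 24, 25, 29, 35]
Extract 14: [-2, -3, 14, 24, 25, 29, 35]
Extract -2: [-3, -2, 14, 24, 25, 29, 35]
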